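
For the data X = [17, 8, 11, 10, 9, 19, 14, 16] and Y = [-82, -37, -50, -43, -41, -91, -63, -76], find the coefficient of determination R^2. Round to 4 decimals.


Fit the OLS line: b0 = 5.4095, b1 = -5.0603.
SSres = 17.4526.
SStot = 2987.8750.
R^2 = 1 - 17.4526/2987.8750 = 0.9942.

0.9942


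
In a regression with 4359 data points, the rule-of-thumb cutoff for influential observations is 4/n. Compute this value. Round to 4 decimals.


Using the rule of thumb:
Threshold = 4 / 4359 = 0.0009.

0.0009


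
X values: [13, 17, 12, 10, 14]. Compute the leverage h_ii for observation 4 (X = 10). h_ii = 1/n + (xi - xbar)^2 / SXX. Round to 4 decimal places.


Mean of X: xbar = 13.2000.
SXX = 26.8000.
For X = 10: h = 1/5 + (10 - 13.2000)^2/26.8000 = 0.5821.

0.5821


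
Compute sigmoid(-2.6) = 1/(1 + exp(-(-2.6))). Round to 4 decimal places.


Compute exp(2.6000) = 13.4637.
Sigmoid = 1 / (1 + 13.4637) = 1 / 14.4637 = 0.0691.

0.0691


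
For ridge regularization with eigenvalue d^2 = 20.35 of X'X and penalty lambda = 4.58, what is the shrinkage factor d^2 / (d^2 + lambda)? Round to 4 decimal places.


Denominator = d^2 + lambda = 20.35 + 4.58 = 24.9300.
Shrinkage = 20.35 / 24.9300 = 0.8163.

0.8163


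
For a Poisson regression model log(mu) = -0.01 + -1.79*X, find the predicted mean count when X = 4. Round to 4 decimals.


eta = -0.01 + -1.79 * 4 = -7.1700.
mu = exp(-7.1700) = 0.0008.

0.0008


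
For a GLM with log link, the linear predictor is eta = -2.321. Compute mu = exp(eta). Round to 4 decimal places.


Apply the inverse link:
mu = e^-2.321 = 0.0982.

0.0982


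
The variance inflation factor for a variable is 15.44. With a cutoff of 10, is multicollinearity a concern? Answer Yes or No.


The threshold is 10.
VIF = 15.44 is >= 10.
Multicollinearity indication: Yes.

Yes


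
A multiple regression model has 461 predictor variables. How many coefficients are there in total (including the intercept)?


Including the intercept, the model has 461 predictor coefficients + 1 intercept.
Total = 462.

462


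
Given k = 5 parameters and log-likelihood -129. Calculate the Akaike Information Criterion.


AIC = 2*5 - 2*(-129).
= 10 + 258 = 268.

268


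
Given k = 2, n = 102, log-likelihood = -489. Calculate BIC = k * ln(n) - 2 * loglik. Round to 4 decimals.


k * ln(n) = 2 * ln(102) = 2 * 4.624973 = 9.249946.
-2 * loglik = -2 * (-489) = 978.
BIC = 9.249946 + 978 = 987.249946, which rounds to 987.2499.

987.2499


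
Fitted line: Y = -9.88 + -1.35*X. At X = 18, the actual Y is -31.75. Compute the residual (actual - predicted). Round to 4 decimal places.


Predicted = -9.88 + -1.35 * 18 = -34.1800.
Residual = -31.75 - -34.1800 = 2.4300.

2.4300


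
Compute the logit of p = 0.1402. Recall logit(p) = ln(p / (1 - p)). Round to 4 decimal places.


1 - p = 0.8598.
p/(1-p) = 0.1631.
logit = ln(0.1631) = -1.8136.

-1.8136


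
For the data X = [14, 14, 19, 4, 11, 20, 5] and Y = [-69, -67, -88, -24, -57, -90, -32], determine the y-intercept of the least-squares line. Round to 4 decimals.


First find the slope: b1 = -4.0733.
Means: xbar = 12.4286, ybar = -61.0000.
b0 = ybar - b1 * xbar = -61.0000 - -4.0733 * 12.4286 = -10.3741.

-10.3741


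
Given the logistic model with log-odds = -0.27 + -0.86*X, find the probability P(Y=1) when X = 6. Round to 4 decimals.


Compute z = -0.27 + (-0.86)(6) = -5.4300.
exp(-z) = 228.1492.
P = 1/(1 + 228.1492) = 0.0044.

0.0044


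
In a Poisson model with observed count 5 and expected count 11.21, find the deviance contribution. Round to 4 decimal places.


Compute y*ln(y/mu) = 5*ln(5/11.21) = 5*-0.807368 = -4.036840.
y - mu = -6.21.
D = 2*(-4.036840 - (-6.21)) = 4.346320, which rounds to 4.3463.

4.3463


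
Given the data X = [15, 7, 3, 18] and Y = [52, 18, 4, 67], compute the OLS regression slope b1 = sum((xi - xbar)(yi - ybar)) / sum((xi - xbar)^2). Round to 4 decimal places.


Calculate xbar = 10.7500, ybar = 35.2500.
S_xx = 144.7500, S_xy = 608.2500.
Using b1 = S_xy / S_xx = 608.2500 / 144.7500, we get b1 = 4.2021.

4.2021


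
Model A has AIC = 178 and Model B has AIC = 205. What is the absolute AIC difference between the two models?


Absolute difference = |178 - 205| = 27.
The model with lower AIC (A) is preferred.

27


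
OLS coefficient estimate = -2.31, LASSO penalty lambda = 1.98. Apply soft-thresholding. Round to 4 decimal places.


|beta_OLS| = 2.31.
lambda = 1.98.
Since |beta| > lambda, coefficient = sign(beta)*(|beta| - lambda) = -0.3300.
Result = -0.3300.

-0.3300


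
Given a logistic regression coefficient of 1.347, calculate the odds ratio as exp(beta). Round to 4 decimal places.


The odds ratio is computed as:
OR = e^(1.347) = 3.8459.

3.8459


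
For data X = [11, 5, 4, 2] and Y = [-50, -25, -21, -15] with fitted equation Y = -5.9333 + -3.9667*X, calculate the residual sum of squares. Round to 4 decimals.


For each point, residual = actual - predicted.
Residuals: [-0.4330, 0.7668, 0.8001, -1.1333].
Sum of squared residuals = 2.7000.

2.7000


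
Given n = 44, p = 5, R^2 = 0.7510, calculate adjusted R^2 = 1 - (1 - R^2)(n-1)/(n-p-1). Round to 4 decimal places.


Plug in: Adj R^2 = 1 - (1 - 0.7510) * 43/38.
= 1 - 0.2490 * 43/38
= 1 - 10.7070 / 38
= 1 - 0.2818 = 0.7182.

0.7182


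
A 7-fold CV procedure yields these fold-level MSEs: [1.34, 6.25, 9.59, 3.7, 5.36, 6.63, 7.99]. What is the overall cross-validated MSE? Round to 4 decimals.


Add all fold MSEs: 40.8600.
Divide by k = 7: 40.8600/7 = 5.8371.

5.8371


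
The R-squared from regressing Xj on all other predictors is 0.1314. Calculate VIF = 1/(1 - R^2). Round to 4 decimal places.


Denominator: 1 - 0.1314 = 0.8686.
VIF = 1 / 0.8686 = 1.1513.

1.1513


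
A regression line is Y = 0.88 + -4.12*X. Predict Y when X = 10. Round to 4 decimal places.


Substitute X = 10 into the equation:
Y = 0.88 + -4.12 * 10 = 0.88 + -41.2000 = -40.3200.

-40.3200


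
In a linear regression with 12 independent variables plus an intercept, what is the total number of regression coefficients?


Each predictor gets one coefficient, plus one intercept.
Total parameters = 12 + 1 = 13.

13


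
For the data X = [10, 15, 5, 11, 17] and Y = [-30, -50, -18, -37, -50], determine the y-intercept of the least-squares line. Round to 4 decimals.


First find the slope: b1 = -2.8784.
Means: xbar = 11.6000, ybar = -37.0000.
b0 = ybar - b1 * xbar = -37.0000 - -2.8784 * 11.6000 = -3.6101.

-3.6101


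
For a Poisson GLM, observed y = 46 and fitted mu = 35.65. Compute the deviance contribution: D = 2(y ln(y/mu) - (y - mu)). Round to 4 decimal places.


First: ln(46/35.65) = 0.254892.
Then: 46 * 0.254892 = 11.725032.
y - mu = 46 - 35.65 = 10.35.
D = 2(11.725032 - 10.35) = 2.750064, which rounds to 2.7501.

2.7501


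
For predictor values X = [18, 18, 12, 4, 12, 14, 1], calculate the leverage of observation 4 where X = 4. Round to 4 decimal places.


Compute xbar = 11.2857 with n = 7 observations.
SXX = 257.4286.
Leverage = 1/7 + (4 - 11.2857)^2/257.4286 = 0.3491.

0.3491


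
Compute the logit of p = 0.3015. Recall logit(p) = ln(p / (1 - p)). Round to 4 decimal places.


The odds are p/(1-p) = 0.3015 / 0.6985 = 0.4316.
logit(p) = ln(0.4316) = -0.8402.

-0.8402


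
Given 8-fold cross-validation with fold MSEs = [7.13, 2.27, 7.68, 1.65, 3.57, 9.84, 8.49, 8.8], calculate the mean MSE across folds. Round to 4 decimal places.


Total MSE across folds = 49.4300.
CV-MSE = 49.4300/8 = 6.1788.

6.1788


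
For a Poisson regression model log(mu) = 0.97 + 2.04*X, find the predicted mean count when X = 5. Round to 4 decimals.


Linear predictor: eta = 0.97 + (2.04)(5) = 11.1700.
Expected count: mu = exp(11.1700) = 70969.1106.

70969.1106


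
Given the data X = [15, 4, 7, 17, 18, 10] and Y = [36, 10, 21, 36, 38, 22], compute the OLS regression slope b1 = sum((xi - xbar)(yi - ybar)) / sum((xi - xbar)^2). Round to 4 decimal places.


First compute the means: xbar = 11.8333, ybar = 27.1667.
Then S_xx = sum((xi - xbar)^2) = 162.8333.
S_xy = sum((xi - xbar)(yi - ybar)) = 314.1667.
b1 = S_xy / S_xx = 314.1667 / 162.8333 = 1.9294.

1.9294


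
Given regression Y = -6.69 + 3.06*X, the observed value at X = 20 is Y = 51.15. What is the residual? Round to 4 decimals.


Compute yhat = -6.69 + (3.06)(20) = 54.5100.
Residual = actual - predicted = 51.15 - 54.5100 = -3.3600.

-3.3600


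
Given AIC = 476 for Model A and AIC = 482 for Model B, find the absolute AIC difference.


Absolute difference = |476 - 482| = 6.
The model with lower AIC (A) is preferred.

6


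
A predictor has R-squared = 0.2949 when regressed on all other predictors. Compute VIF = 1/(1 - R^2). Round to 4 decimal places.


Denominator: 1 - 0.2949 = 0.7051.
VIF = 1 / 0.7051 = 1.4182.

1.4182


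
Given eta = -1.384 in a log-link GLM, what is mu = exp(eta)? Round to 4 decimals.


The inverse log link gives:
mu = exp(-1.384) = 0.2506.

0.2506


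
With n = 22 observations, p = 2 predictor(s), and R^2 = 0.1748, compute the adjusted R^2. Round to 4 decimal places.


Adjusted R^2 = 1 - (1 - R^2) * (n-1)/(n-p-1).
(1 - R^2) = 0.8252.
(n-1)/(n-p-1) = 21/19.
(1 - R^2) * (n-1) = 0.8252 * 21 = 17.3292.
Divide by (n-p-1): 17.3292 / 19 = 0.9121.
Adj R^2 = 1 - 0.9121 = 0.0879.

0.0879


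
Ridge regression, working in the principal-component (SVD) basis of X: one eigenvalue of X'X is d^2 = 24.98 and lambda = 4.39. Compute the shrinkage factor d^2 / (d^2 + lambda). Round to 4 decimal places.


Compute the denominator: 24.98 + 4.39 = 29.3700.
Shrinkage factor = 24.98 / 29.3700 = 0.8505.

0.8505


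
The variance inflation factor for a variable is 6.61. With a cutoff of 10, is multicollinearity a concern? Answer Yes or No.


Compare VIF = 6.61 to the threshold of 10.
6.61 < 10, so the answer is No.

No


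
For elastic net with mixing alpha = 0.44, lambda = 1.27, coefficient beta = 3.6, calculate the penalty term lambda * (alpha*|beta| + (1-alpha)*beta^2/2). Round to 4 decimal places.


Compute:
L1 = 0.44 * 3.6 = 1.5840.
L2 = 0.56 * 3.6^2 / 2 = 3.6288.
Penalty = 1.27 * (1.5840 + 3.6288) = 6.6203.

6.6203


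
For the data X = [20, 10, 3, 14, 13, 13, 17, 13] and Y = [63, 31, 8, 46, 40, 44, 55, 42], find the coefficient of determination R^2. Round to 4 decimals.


Fit the OLS line: b0 = -1.2180, b1 = 3.2888.
SSres = 13.4167.
SStot = 1904.8750.
R^2 = 1 - 13.4167/1904.8750 = 0.9930.

0.9930


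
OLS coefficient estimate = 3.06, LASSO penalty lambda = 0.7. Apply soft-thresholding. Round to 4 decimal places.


Absolute value: |3.06| = 3.06.
Compare to lambda = 0.7.
Since |beta| > lambda, coefficient = sign(beta)*(|beta| - lambda) = 2.3600.

2.3600


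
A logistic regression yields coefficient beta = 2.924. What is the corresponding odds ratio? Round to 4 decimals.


Odds ratio = exp(beta) = exp(2.924).
= 18.6156.

18.6156


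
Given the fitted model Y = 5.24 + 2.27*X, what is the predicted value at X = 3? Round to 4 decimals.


Substitute X = 3 into the equation:
Y = 5.24 + 2.27 * 3 = 5.24 + 6.8100 = 12.0500.

12.0500


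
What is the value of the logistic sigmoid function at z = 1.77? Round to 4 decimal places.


Compute exp(-1.7700) = 0.1703.
Sigmoid = 1 / (1 + 0.1703) = 1 / 1.1703 = 0.8545.

0.8545


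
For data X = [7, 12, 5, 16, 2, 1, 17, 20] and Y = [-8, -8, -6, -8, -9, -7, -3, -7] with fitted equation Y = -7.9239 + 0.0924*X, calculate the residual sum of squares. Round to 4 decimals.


Compute predicted values, then residuals = yi - yhat_i.
Residuals: [-0.7229, -1.1849, 1.4619, -1.5545, -1.2609, 0.8315, 3.3531, -0.9241].
SSres = sum(residual^2) = 20.8587.

20.8587


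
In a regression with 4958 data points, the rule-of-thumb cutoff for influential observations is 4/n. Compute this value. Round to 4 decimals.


Cook's distance cutoff = 4/n = 4/4958.
= 0.0008.

0.0008


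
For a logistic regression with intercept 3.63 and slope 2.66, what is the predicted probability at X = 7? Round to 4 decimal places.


Linear predictor: z = 3.63 + 2.66 * 7 = 22.2500.
P = 1/(1 + exp(-22.2500)) = 1/(1 + 0.0000) = 1.0000.

1.0000


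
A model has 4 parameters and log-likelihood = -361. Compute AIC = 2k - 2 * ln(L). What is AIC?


AIC = 2k - 2*loglik = 2(4) - 2(-361).
= 8 + 722 = 730.

730


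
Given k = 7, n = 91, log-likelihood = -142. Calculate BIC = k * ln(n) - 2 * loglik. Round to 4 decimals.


ln(91) = 4.510860.
k * ln(n) = 7 * 4.510860 = 31.576020.
-2L = 284.
BIC = 31.576020 + 284 = 315.576020, which rounds to 315.5760.

315.5760


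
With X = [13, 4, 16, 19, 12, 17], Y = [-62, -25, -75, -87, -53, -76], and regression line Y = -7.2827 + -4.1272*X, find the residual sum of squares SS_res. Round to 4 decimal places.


For each point, residual = actual - predicted.
Residuals: [-1.0637, -1.2085, -1.6821, -1.3005, 3.8091, 1.4451].
Sum of squared residuals = 23.7102.

23.7102


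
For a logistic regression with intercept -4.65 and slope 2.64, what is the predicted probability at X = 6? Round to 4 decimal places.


Compute z = -4.65 + (2.64)(6) = 11.1900.
exp(-z) = 0.0000.
P = 1/(1 + 0.0000) = 1.0000.

1.0000


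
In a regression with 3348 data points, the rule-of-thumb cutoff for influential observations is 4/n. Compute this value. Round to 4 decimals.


The threshold is 4/n.
4/3348 = 0.0012.

0.0012


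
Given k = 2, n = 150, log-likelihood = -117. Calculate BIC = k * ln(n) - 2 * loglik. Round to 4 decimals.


ln(150) = 5.010635.
k * ln(n) = 2 * 5.010635 = 10.021270.
-2L = 234.
BIC = 10.021270 + 234 = 244.021270, which rounds to 244.0213.

244.0213


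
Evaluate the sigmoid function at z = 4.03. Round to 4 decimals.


Compute exp(-4.0300) = 0.0178.
Sigmoid = 1 / (1 + 0.0178) = 1 / 1.0178 = 0.9825.

0.9825


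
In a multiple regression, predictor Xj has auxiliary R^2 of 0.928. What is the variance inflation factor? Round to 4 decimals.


VIF = 1 / (1 - 0.928).
= 1 / 0.072 = 13.8889.

13.8889


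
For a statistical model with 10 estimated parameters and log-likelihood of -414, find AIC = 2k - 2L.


AIC = 2*10 - 2*(-414).
= 20 + 828 = 848.

848


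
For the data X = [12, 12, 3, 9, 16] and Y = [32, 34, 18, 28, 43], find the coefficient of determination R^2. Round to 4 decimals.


After computing the OLS fit (b0=11.5837, b1=1.8670):
SSres = 7.1502, SStot = 332.0000.
R^2 = 1 - 7.1502/332.0000 = 0.9785.

0.9785


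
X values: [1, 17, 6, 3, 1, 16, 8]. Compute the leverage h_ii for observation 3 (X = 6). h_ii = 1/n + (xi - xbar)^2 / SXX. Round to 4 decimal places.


n = 7, xbar = 7.4286.
SXX = sum((xi - xbar)^2) = 269.7143.
h = 1/7 + (6 - 7.4286)^2 / 269.7143 = 0.1504.

0.1504


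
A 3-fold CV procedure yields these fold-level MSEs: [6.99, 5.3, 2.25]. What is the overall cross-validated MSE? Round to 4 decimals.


Sum of fold MSEs = 14.5400.
Average = 14.5400 / 3 = 4.8467.

4.8467


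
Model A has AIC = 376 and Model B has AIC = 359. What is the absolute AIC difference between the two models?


Compute |376 - 359| = 17.
Model B has the smaller AIC.

17


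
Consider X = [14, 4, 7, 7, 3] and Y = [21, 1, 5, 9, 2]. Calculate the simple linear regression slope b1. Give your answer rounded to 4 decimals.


First compute the means: xbar = 7.0000, ybar = 7.6000.
Then S_xx = sum((xi - xbar)^2) = 74.0000.
S_xy = sum((xi - xbar)(yi - ybar)) = 136.0000.
b1 = S_xy / S_xx = 136.0000 / 74.0000 = 1.8378.

1.8378


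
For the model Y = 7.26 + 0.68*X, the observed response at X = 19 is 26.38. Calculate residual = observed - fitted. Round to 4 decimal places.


Fitted value at X = 19 is yhat = 7.26 + 0.68*19 = 20.1800.
Residual = 26.38 - 20.1800 = 6.2000.

6.2000


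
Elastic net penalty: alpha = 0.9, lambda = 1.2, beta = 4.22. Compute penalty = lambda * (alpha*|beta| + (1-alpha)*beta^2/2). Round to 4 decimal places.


Compute:
L1 = 0.9 * 4.22 = 3.7980.
L2 = 0.1 * 4.22^2 / 2 = 0.8904.
Penalty = 1.2 * (3.7980 + 0.8904) = 5.6261.

5.6261


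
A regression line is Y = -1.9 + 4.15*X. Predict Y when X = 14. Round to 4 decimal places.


Plug X = 14 into Y = -1.9 + 4.15*X:
Y = -1.9 + 58.1000 = 56.2000.

56.2000


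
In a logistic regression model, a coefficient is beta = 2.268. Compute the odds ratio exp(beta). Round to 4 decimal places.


The odds ratio is computed as:
OR = e^(2.268) = 9.6601.

9.6601


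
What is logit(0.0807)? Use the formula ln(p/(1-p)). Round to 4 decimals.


Compute the odds: 0.0807/0.9193 = 0.0878.
Take the natural log: ln(0.0878) = -2.4329.

-2.4329


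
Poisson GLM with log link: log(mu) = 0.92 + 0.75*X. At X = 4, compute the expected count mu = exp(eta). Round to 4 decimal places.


eta = 0.92 + 0.75 * 4 = 3.9200.
mu = exp(3.9200) = 50.4004.

50.4004


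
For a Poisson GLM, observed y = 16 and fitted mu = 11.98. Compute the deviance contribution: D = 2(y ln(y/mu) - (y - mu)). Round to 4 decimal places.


Compute y*ln(y/mu) = 16*ln(16/11.98) = 16*0.289350 = 4.629600.
y - mu = 4.02.
D = 2*(4.629600 - (4.02)) = 1.219200, which rounds to 1.2192.

1.2192


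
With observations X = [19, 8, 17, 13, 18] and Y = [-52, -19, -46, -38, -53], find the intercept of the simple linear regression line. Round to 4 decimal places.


The slope is b1 = -3.0488.
Sample means are xbar = 15.0000 and ybar = -41.6000.
Intercept: b0 = -41.6000 - (-3.0488)(15.0000) = 4.1317.

4.1317


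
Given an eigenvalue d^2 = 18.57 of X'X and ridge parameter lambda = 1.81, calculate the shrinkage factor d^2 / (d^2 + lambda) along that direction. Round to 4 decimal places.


Compute the denominator: 18.57 + 1.81 = 20.3800.
Shrinkage factor = 18.57 / 20.3800 = 0.9112.

0.9112


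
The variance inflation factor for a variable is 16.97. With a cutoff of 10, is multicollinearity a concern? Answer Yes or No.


Check: VIF = 16.97 vs threshold = 10.
Since 16.97 >= 10, the answer is Yes.

Yes


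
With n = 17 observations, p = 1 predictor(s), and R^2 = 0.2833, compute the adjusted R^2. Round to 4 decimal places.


Plug in: Adj R^2 = 1 - (1 - 0.2833) * 16/15.
= 1 - 0.7167 * 16/15
= 1 - 11.4672 / 15
= 1 - 0.7645 = 0.2355.

0.2355


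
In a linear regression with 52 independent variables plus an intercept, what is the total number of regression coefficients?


Total coefficients = number of predictors + 1 (for the intercept).
= 52 + 1 = 53.

53


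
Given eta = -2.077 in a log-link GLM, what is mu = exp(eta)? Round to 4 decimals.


mu = exp(eta) = exp(-2.077).
= 0.1253.

0.1253


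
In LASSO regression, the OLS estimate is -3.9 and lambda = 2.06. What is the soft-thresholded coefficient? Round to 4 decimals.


|beta_OLS| = 3.9.
lambda = 2.06.
Since |beta| > lambda, coefficient = sign(beta)*(|beta| - lambda) = -1.8400.
Result = -1.8400.

-1.8400


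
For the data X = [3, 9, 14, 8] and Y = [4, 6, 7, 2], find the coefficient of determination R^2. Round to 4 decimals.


After computing the OLS fit (b0=2.1721, b1=0.3033):
SSres = 9.1393, SStot = 14.7500.
R^2 = 1 - 9.1393/14.7500 = 0.3804.

0.3804


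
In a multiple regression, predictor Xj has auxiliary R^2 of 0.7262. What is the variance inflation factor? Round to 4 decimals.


Using VIF = 1/(1 - R^2_j):
1 - 0.7262 = 0.2738.
VIF = 3.6523.

3.6523


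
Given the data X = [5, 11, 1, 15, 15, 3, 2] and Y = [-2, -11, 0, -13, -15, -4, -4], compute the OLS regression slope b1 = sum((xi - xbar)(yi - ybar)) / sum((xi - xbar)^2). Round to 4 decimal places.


The sample means are xbar = 7.4286 and ybar = -7.0000.
Compute S_xx = 223.7143 and S_xy = -207.0000.
Slope b1 = S_xy / S_xx = -207.0000 / 223.7143 = -0.9253.

-0.9253


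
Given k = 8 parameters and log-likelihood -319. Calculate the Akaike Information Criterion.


Compute:
2k = 2*8 = 16.
-2*loglik = -2*(-319) = 638.
AIC = 16 + 638 = 654.

654


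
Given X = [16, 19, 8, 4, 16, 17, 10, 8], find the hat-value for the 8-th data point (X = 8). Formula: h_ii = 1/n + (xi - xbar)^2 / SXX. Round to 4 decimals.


Compute xbar = 12.2500 with n = 8 observations.
SXX = 205.5000.
Leverage = 1/8 + (8 - 12.2500)^2/205.5000 = 0.2129.

0.2129


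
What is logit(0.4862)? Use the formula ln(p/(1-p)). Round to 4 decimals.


Compute the odds: 0.4862/0.5138 = 0.9463.
Take the natural log: ln(0.9463) = -0.0552.

-0.0552


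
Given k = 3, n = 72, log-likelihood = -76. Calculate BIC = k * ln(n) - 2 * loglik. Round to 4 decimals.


ln(72) = 4.276666.
k * ln(n) = 3 * 4.276666 = 12.829998.
-2L = 152.
BIC = 12.829998 + 152 = 164.829998, which rounds to 164.8300.

164.8300


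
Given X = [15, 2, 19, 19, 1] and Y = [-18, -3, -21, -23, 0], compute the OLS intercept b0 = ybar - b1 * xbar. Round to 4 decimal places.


First find the slope: b1 = -1.1823.
Means: xbar = 11.2000, ybar = -13.0000.
b0 = ybar - b1 * xbar = -13.0000 - -1.1823 * 11.2000 = 0.2414.

0.2414


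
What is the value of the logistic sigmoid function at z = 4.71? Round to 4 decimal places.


exp(-4.7100) = 0.0090.
1 + exp(-z) = 1.0090.
sigmoid = 1/1.0090 = 0.9911.

0.9911


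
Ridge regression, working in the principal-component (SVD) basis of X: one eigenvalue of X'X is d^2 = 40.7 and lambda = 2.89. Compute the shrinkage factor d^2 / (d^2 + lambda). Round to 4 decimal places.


Compute the denominator: 40.7 + 2.89 = 43.5900.
Shrinkage factor = 40.7 / 43.5900 = 0.9337.

0.9337


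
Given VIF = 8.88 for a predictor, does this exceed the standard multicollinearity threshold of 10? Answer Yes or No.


The threshold is 10.
VIF = 8.88 is < 10.
Multicollinearity indication: No.

No


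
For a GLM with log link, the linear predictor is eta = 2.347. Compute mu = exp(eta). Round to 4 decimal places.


The inverse log link gives:
mu = exp(2.347) = 10.4542.

10.4542


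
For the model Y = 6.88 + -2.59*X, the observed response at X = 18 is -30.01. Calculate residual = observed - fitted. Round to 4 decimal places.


Fitted value at X = 18 is yhat = 6.88 + -2.59*18 = -39.7400.
Residual = -30.01 - -39.7400 = 9.7300.

9.7300


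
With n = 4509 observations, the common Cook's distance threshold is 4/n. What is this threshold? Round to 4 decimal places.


Using the rule of thumb:
Threshold = 4 / 4509 = 0.0009.

0.0009


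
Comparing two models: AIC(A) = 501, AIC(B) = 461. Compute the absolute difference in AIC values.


Absolute difference = |501 - 461| = 40.
The model with lower AIC (B) is preferred.

40


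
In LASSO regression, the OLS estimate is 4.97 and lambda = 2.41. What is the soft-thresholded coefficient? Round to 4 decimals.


Check: |4.97| = 4.97 vs lambda = 2.41.
Since |beta| > lambda, coefficient = sign(beta)*(|beta| - lambda) = 2.5600.
Soft-thresholded coefficient = 2.5600.

2.5600


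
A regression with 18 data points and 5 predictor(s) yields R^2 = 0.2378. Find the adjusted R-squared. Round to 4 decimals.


Using the formula:
(1 - 0.2378) = 0.7622.
Multiply by 17/12: 0.7622 * 17 = 12.9574, then 12.9574 / 12 = 1.0798.
Adj R^2 = 1 - 1.0798 = -0.0798.

-0.0798


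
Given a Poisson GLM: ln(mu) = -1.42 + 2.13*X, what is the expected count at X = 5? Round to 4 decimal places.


eta = -1.42 + 2.13 * 5 = 9.2300.
mu = exp(9.2300) = 10198.5415.

10198.5415


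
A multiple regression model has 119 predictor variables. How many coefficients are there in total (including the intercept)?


Total coefficients = number of predictors + 1 (for the intercept).
= 119 + 1 = 120.

120


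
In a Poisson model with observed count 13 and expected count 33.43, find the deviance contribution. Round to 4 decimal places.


y/mu = 13/33.43 = 0.388872 (approx.), and ln(13/33.43) = -0.944504.
y * ln(y/mu) = 13 * -0.944504 = -12.278552.
y - mu = -20.43.
D = 2 * (-12.278552 - -20.43) = 16.302896, which rounds to 16.3029.

16.3029


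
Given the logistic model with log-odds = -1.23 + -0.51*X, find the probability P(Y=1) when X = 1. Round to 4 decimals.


z = -1.23 + -0.51 * 1 = -1.7400.
Sigmoid: P = 1 / (1 + exp(1.7400)) = 0.1493.

0.1493


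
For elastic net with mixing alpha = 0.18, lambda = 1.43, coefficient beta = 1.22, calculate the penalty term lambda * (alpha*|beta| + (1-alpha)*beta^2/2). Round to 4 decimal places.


L1 component = 0.18 * |1.22| = 0.2196.
L2 component = 0.82 * 1.22^2 / 2 = 0.6102.
Penalty = 1.43 * (0.2196 + 0.6102) = 1.43 * 0.8298 = 1.1867.

1.1867


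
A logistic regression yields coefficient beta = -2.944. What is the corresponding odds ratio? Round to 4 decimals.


The odds ratio is computed as:
OR = e^(-2.944) = 0.0527.

0.0527


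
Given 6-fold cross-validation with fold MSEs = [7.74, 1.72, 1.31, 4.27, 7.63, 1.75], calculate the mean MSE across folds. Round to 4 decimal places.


Sum of fold MSEs = 24.4200.
Average = 24.4200 / 6 = 4.0700.

4.0700


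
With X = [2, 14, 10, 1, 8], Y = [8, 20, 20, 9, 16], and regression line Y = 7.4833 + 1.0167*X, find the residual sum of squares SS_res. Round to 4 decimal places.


Predicted values from Y = 7.4833 + 1.0167*X.
Residuals: [-1.5167, -1.7171, 2.3497, 0.5000, 0.3831].
SSres = 11.1667.

11.1667


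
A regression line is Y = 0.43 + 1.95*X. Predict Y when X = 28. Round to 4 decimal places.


Substitute X = 28 into the equation:
Y = 0.43 + 1.95 * 28 = 0.43 + 54.6000 = 55.0300.

55.0300


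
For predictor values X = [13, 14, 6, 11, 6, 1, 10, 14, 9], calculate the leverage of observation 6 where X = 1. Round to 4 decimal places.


Compute xbar = 9.3333 with n = 9 observations.
SXX = 152.0000.
Leverage = 1/9 + (1 - 9.3333)^2/152.0000 = 0.5680.

0.5680


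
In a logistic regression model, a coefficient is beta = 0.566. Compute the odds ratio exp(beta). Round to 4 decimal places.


exp(0.566) = 1.7612.
So the odds ratio is 1.7612.

1.7612


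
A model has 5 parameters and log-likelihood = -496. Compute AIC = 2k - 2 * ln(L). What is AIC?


AIC = 2k - 2*loglik = 2(5) - 2(-496).
= 10 + 992 = 1002.

1002


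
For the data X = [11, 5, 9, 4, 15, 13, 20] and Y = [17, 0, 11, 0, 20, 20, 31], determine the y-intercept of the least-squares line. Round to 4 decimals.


First find the slope: b1 = 1.9842.
Means: xbar = 11.0000, ybar = 14.1429.
b0 = ybar - b1 * xbar = 14.1429 - 1.9842 * 11.0000 = -7.6835.

-7.6835


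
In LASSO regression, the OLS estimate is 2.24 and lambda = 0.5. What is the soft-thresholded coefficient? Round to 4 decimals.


|beta_OLS| = 2.24.
lambda = 0.5.
Since |beta| > lambda, coefficient = sign(beta)*(|beta| - lambda) = 1.7400.
Result = 1.7400.

1.7400


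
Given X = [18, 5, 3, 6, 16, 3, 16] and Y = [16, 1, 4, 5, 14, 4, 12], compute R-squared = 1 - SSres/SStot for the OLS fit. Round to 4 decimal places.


Fit the OLS line: b0 = 0.0621, b1 = 0.8293.
SSres = 17.7416.
SStot = 206.0000.
R^2 = 1 - 17.7416/206.0000 = 0.9139.

0.9139


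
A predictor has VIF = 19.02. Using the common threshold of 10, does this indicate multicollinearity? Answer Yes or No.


Compare VIF = 19.02 to the threshold of 10.
19.02 >= 10, so the answer is Yes.

Yes


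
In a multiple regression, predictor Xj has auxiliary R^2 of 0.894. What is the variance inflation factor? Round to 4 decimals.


Denominator: 1 - 0.894 = 0.106.
VIF = 1 / 0.106 = 9.4340.

9.4340


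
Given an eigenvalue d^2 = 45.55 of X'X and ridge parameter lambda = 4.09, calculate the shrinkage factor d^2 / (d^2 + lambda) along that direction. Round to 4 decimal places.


d^2 + lambda = 45.55 + 4.09 = 49.6400.
Shrinkage factor = 45.55/49.6400 = 0.9176.

0.9176


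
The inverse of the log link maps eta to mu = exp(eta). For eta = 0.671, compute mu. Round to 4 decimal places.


The inverse log link gives:
mu = exp(0.671) = 1.9562.

1.9562


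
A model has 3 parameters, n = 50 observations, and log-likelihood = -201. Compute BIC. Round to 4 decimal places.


ln(50) = 3.912023.
k * ln(n) = 3 * 3.912023 = 11.736069.
-2L = 402.
BIC = 11.736069 + 402 = 413.736069, which rounds to 413.7361.

413.7361


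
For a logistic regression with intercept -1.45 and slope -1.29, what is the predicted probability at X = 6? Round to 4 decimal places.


Compute z = -1.45 + (-1.29)(6) = -9.1900.
exp(-z) = 9798.6510.
P = 1/(1 + 9798.6510) = 0.0001.

0.0001


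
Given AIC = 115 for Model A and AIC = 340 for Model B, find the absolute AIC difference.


Absolute difference = |115 - 340| = 225.
The model with lower AIC (A) is preferred.

225


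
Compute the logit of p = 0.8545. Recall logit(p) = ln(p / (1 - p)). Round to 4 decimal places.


Compute the odds: 0.8545/0.1455 = 5.8729.
Take the natural log: ln(5.8729) = 1.7703.

1.7703


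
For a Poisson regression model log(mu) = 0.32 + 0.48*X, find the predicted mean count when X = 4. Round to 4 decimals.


eta = 0.32 + 0.48 * 4 = 2.2400.
mu = exp(2.2400) = 9.3933.

9.3933


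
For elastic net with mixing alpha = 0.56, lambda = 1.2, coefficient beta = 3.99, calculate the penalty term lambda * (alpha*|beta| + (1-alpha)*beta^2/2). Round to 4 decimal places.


alpha * |beta| = 0.56 * 3.99 = 2.2344.
(1-alpha) * beta^2/2 = 0.44 * 15.9201/2 = 3.5024.
Total = 1.2 * (2.2344 + 3.5024) = 6.8842.

6.8842


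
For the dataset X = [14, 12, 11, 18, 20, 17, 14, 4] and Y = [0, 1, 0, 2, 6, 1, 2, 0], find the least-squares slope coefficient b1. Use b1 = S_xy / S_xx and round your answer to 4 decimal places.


Calculate xbar = 13.7500, ybar = 1.5000.
S_xx = 173.5000, S_xy = 48.0000.
Using b1 = S_xy / S_xx = 48.0000 / 173.5000, we get b1 = 0.2767.

0.2767


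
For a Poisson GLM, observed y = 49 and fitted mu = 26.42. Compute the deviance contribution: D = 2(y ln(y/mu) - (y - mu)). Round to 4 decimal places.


y/mu = 49/26.42 = 1.854656 (approx.), and ln(49/26.42) = 0.617699.
y * ln(y/mu) = 49 * 0.617699 = 30.267251.
y - mu = 22.58.
D = 2 * (30.267251 - 22.58) = 15.374502, which rounds to 15.3745.

15.3745


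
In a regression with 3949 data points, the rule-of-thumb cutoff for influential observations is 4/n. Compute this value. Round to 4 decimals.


Cook's distance cutoff = 4/n = 4/3949.
= 0.0010.

0.0010


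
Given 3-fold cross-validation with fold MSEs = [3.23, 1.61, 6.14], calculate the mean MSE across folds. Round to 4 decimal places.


Sum of fold MSEs = 10.9800.
Average = 10.9800 / 3 = 3.6600.

3.6600


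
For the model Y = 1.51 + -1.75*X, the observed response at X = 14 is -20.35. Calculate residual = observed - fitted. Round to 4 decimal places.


Predicted = 1.51 + -1.75 * 14 = -22.9900.
Residual = -20.35 - -22.9900 = 2.6400.

2.6400


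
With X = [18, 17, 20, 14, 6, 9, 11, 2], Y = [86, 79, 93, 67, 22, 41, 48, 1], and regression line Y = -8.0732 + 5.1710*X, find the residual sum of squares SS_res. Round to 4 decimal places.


For each point, residual = actual - predicted.
Residuals: [0.9952, -0.8338, -2.3468, 2.6792, -0.9528, 2.5342, -0.8078, -1.2688].
Sum of squared residuals = 23.9636.

23.9636


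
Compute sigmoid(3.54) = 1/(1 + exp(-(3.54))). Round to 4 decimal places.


First, exp(-3.5400) = 0.0290.
Then sigma(z) = 1/(1 + 0.0290) = 0.9718.

0.9718


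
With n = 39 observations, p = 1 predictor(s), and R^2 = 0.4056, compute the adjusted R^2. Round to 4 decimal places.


Adjusted R^2 = 1 - (1 - R^2) * (n-1)/(n-p-1).
(1 - R^2) = 0.5944.
(n-1)/(n-p-1) = 38/37.
(1 - R^2) * (n-1) = 0.5944 * 38 = 22.5872.
Divide by (n-p-1): 22.5872 / 37 = 0.6105.
Adj R^2 = 1 - 0.6105 = 0.3895.

0.3895


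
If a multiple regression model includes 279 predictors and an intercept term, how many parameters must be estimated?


Total coefficients = number of predictors + 1 (for the intercept).
= 279 + 1 = 280.

280


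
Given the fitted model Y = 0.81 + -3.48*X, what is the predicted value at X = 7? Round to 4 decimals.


Predicted value:
Y = 0.81 + (-3.48)(7) = 0.81 + -24.3600 = -23.5500.

-23.5500


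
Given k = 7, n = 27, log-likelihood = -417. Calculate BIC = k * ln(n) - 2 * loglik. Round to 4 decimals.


k * ln(n) = 7 * ln(27) = 7 * 3.295837 = 23.070859.
-2 * loglik = -2 * (-417) = 834.
BIC = 23.070859 + 834 = 857.070859, which rounds to 857.0709.

857.0709


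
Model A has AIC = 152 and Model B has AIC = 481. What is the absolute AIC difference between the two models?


Absolute difference = |152 - 481| = 329.
The model with lower AIC (A) is preferred.

329


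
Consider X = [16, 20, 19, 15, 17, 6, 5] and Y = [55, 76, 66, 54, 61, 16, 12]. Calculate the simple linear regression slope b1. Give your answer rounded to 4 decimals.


First compute the means: xbar = 14.0000, ybar = 48.5714.
Then S_xx = sum((xi - xbar)^2) = 220.0000.
S_xy = sum((xi - xbar)(yi - ybar)) = 897.0000.
b1 = S_xy / S_xx = 897.0000 / 220.0000 = 4.0773.

4.0773


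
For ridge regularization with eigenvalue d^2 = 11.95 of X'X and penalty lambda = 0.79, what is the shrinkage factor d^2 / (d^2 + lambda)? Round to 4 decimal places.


d^2 + lambda = 11.95 + 0.79 = 12.7400.
Shrinkage factor = 11.95/12.7400 = 0.9380.

0.9380


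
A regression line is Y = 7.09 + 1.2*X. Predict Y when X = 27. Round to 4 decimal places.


Substitute X = 27 into the equation:
Y = 7.09 + 1.2 * 27 = 7.09 + 32.4000 = 39.4900.

39.4900


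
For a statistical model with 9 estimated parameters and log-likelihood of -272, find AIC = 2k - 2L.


AIC = 2*9 - 2*(-272).
= 18 + 544 = 562.

562


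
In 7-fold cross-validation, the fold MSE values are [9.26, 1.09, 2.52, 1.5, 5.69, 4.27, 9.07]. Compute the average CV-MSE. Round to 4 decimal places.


Add all fold MSEs: 33.4000.
Divide by k = 7: 33.4000/7 = 4.7714.

4.7714


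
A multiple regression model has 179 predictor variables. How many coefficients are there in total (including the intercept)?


Each predictor gets one coefficient, plus one intercept.
Total parameters = 179 + 1 = 180.

180


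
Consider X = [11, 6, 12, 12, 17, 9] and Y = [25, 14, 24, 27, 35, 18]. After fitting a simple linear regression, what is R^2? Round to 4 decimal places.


Fit the OLS line: b0 = 1.9177, b1 = 1.9626.
SSres = 9.4065.
SStot = 266.8333.
R^2 = 1 - 9.4065/266.8333 = 0.9647.

0.9647


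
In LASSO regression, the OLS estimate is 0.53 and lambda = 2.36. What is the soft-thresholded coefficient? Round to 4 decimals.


Absolute value: |0.53| = 0.53.
Compare to lambda = 2.36.
Since |beta| <= lambda, the coefficient is set to 0.

0.0000


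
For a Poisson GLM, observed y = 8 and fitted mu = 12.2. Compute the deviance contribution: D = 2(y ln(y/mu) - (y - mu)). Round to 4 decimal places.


Compute y*ln(y/mu) = 8*ln(8/12.2) = 8*-0.421994 = -3.375952.
y - mu = -4.2.
D = 2*(-3.375952 - (-4.2)) = 1.648096, which rounds to 1.6481.

1.6481


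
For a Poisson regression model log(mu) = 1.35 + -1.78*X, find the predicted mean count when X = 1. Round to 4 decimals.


Compute eta = 1.35 + -1.78 * 1 = -0.4300.
Apply inverse link: mu = e^-0.4300 = 0.6505.

0.6505


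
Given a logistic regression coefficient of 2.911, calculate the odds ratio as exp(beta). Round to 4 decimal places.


The odds ratio is computed as:
OR = e^(2.911) = 18.3752.

18.3752


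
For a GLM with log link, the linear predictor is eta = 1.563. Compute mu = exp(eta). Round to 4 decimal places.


The inverse log link gives:
mu = exp(1.563) = 4.7731.

4.7731


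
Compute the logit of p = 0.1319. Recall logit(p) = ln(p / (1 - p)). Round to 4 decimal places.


The odds are p/(1-p) = 0.1319 / 0.8681 = 0.1519.
logit(p) = ln(0.1519) = -1.8843.

-1.8843


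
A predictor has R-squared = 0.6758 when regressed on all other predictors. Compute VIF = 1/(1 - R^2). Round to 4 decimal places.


Using VIF = 1/(1 - R^2_j):
1 - 0.6758 = 0.3242.
VIF = 3.0845.

3.0845


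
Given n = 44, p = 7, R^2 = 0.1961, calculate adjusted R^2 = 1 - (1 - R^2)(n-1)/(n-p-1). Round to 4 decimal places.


Using the formula:
(1 - 0.1961) = 0.8039.
Multiply by 43/36: 0.8039 * 43 = 34.5677, then 34.5677 / 36 = 0.9602.
Adj R^2 = 1 - 0.9602 = 0.0398.

0.0398


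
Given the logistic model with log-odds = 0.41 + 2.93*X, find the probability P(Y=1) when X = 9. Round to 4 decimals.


z = 0.41 + 2.93 * 9 = 26.7800.
Sigmoid: P = 1 / (1 + exp(-26.7800)) = 1.0000.

1.0000


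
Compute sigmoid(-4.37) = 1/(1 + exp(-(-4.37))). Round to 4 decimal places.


Compute exp(4.3700) = 79.0436.
Sigmoid = 1 / (1 + 79.0436) = 1 / 80.0436 = 0.0125.

0.0125


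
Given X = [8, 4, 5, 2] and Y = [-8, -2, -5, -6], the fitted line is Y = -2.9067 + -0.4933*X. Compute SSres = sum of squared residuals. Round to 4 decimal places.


For each point, residual = actual - predicted.
Residuals: [-1.1469, 2.8799, 0.3732, -2.1067].
Sum of squared residuals = 14.1867.

14.1867


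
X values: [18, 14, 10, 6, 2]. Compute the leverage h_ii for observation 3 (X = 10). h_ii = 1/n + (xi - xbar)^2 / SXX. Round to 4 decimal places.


n = 5, xbar = 10.0000.
SXX = sum((xi - xbar)^2) = 160.0000.
h = 1/5 + (10 - 10.0000)^2 / 160.0000 = 0.2000.

0.2000


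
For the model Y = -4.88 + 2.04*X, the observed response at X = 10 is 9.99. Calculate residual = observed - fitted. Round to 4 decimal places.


Predicted = -4.88 + 2.04 * 10 = 15.5200.
Residual = 9.99 - 15.5200 = -5.5300.

-5.5300


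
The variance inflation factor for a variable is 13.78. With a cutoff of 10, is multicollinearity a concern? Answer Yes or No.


Compare VIF = 13.78 to the threshold of 10.
13.78 >= 10, so the answer is Yes.

Yes


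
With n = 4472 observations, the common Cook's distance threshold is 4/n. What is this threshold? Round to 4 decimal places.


Cook's distance cutoff = 4/n = 4/4472.
= 0.0009.

0.0009


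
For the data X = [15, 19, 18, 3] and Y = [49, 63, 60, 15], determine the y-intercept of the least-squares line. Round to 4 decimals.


The slope is b1 = 2.9846.
Sample means are xbar = 13.7500 and ybar = 46.7500.
Intercept: b0 = 46.7500 - (2.9846)(13.7500) = 5.7112.

5.7112


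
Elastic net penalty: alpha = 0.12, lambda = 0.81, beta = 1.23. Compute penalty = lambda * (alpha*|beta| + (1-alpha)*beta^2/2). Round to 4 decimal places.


Compute:
L1 = 0.12 * 1.23 = 0.1476.
L2 = 0.88 * 1.23^2 / 2 = 0.6657.
Penalty = 0.81 * (0.1476 + 0.6657) = 0.6588.

0.6588


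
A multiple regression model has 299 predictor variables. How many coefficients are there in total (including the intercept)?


Including the intercept, the model has 299 predictor coefficients + 1 intercept.
Total = 300.

300


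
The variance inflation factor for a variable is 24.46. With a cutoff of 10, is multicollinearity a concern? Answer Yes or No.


Check: VIF = 24.46 vs threshold = 10.
Since 24.46 >= 10, the answer is Yes.

Yes


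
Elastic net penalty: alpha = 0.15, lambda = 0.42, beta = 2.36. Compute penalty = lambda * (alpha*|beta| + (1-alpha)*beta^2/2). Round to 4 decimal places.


Compute:
L1 = 0.15 * 2.36 = 0.3540.
L2 = 0.85 * 2.36^2 / 2 = 2.3671.
Penalty = 0.42 * (0.3540 + 2.3671) = 1.1429.

1.1429


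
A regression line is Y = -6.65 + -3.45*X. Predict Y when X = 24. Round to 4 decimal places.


Predicted value:
Y = -6.65 + (-3.45)(24) = -6.65 + -82.8000 = -89.4500.

-89.4500


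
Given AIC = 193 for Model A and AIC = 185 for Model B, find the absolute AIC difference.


Compute |193 - 185| = 8.
Model B has the smaller AIC.

8


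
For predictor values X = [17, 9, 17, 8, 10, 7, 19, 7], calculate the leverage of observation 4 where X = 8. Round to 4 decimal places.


Mean of X: xbar = 11.7500.
SXX = 177.5000.
For X = 8: h = 1/8 + (8 - 11.7500)^2/177.5000 = 0.2042.

0.2042


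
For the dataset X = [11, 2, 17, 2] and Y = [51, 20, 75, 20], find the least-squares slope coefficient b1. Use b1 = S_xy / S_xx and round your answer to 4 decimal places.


Calculate xbar = 8.0000, ybar = 41.5000.
S_xx = 162.0000, S_xy = 588.0000.
Using b1 = S_xy / S_xx = 588.0000 / 162.0000, we get b1 = 3.6296.

3.6296
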